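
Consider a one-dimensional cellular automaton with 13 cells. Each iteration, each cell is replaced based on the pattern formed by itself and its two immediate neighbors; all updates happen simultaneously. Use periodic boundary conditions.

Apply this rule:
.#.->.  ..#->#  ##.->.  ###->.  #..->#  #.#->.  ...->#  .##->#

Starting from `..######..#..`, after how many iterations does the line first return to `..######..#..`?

iteration 1: ###.....##.##
iteration 2: ...######..#.
iteration 3: ####.....##.#
iteration 4: ....######..#
iteration 5: #####.....##.
iteration 6: #....######..
iteration 7: .#####.....##
iteration 8: .#....######.
iteration 9: #.#####.....#
iteration 10: ..#....######
iteration 11: ##.#####.....
iteration 12: #..#....#####
iteration 13: .##.#####....
iteration 14: ##..#....####
iteration 15: ..##.#####...
iteration 16: ###..#....###
iteration 17: ...##.#####..
iteration 18: ####..#....##
iteration 19: ....##.#####.
iteration 20: #####..#....#
iteration 21: .....##.#####
iteration 22: ######..#....
iteration 23: #.....##.####
iteration 24: .######..#...
iteration 25: ##.....##.###
iteration 26: ..######..#..

26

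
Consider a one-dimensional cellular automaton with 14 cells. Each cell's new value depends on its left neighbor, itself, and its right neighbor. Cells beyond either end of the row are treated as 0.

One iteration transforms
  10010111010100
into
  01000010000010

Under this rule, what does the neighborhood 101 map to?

At position 4 the neighborhood is 101; the next row has 0 there.

0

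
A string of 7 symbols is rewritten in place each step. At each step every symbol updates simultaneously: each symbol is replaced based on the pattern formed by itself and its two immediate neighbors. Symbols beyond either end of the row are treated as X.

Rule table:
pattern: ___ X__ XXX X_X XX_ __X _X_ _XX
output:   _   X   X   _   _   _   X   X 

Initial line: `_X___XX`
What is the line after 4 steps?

_XX__XX
_X_X_XX
_X_X_XX  (fixed point — unchanged through step 4)

_X_X_XX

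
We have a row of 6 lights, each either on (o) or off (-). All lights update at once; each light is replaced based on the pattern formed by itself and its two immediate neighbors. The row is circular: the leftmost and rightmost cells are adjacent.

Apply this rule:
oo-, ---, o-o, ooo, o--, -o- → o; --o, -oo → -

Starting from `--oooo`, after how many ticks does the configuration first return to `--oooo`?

o--ooo
oo--oo
ooo--o
oooo--
-oooo-
--oooo

6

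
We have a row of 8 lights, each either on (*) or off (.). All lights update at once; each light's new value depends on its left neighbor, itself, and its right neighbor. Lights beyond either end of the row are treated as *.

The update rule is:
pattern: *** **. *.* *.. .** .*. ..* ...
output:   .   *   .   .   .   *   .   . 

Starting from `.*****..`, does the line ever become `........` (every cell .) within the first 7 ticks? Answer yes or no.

no

.....*..
.....*..  (fixed point — unchanged through tick 7)
tick 7 is .....*.., still not uniform .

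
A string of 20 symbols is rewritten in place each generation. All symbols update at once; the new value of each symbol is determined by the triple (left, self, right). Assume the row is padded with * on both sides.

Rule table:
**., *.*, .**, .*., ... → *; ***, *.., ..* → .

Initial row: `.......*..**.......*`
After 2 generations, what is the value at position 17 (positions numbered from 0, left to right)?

.*****.*..**.*****.*
**...***..****...***
position 17 holds *

*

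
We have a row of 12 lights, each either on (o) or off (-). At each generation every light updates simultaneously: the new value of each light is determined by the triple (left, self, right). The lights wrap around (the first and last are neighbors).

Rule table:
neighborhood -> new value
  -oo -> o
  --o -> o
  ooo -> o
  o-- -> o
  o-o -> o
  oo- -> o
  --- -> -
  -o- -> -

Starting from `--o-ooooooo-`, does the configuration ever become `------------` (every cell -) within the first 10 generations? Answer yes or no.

no

-o-ooooooooo
o-oooooooooo
oooooooooooo
oooooooooooo  (fixed point — unchanged through generation 10)
generation 10 is oooooooooooo, still not uniform -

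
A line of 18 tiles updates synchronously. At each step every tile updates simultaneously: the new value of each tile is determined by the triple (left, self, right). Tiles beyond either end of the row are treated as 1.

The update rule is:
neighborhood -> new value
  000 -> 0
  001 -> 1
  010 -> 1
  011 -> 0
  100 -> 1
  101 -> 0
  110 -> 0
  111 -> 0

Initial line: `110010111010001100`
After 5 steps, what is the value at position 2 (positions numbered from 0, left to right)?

step 1: 001110000011010011
step 2: 110001000100011100
step 3: 001011101110100011
step 4: 111000000000110100
step 5: 000100000001000111
position 2 holds 0

0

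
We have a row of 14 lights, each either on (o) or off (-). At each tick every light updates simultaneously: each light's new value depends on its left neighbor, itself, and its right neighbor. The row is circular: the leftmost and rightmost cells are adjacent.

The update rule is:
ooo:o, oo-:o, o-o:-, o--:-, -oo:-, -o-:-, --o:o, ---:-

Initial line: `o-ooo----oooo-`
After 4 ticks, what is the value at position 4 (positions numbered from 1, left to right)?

-

---oo---o-ooo-
--o-o--o---oo-
-o----o---o-o-
o----o---o----
position 4 holds -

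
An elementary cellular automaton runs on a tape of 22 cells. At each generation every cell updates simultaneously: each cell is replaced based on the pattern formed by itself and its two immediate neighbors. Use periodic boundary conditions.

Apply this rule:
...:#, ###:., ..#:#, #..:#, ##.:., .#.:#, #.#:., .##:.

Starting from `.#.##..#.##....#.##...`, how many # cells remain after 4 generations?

9

generation 1: ##...###...#####...###
generation 2: ..###...###.....###...
generation 3: ##...###...#####...###  (repeats generation 1; period 2)
generation 4: ..###...###.....###...
count of #: 9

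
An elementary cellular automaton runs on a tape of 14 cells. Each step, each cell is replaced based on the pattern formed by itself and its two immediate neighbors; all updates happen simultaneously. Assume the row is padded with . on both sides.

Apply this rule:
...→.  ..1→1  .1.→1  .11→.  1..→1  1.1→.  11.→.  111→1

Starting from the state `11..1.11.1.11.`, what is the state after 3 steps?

11.1.111.1....

..111....1...1
.1.1.1..111.11
11.1.111.1....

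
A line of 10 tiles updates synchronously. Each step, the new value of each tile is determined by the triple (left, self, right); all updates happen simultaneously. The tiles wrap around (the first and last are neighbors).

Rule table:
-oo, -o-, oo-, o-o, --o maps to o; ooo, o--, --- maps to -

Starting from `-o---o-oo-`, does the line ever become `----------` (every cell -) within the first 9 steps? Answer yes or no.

oo--ooooo-
oo-oo---oo
-oooo--oo-
oo--o-ooo-
oo-oooo-oo
-ooo--ooo-
oo-o-oo-o-
oooooooooo
----------
all cells are - at step 9

yes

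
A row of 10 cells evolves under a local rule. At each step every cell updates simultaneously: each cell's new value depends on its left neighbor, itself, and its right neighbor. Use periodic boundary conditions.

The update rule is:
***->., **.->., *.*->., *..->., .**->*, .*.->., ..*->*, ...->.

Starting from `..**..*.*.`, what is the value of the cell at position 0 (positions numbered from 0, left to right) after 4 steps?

step 1: .**..*....
step 2: **..*.....
step 3: *..*.....*
step 4: ..*.....**
position 0 holds .

.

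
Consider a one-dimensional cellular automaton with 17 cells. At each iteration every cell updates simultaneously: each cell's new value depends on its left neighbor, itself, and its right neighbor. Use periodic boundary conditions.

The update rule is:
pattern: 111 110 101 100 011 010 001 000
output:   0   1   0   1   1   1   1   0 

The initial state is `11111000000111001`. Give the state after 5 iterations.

00110011110101100

00001100001101111
10011110011101001
11110011110101111
00011110010101000
00110011110101100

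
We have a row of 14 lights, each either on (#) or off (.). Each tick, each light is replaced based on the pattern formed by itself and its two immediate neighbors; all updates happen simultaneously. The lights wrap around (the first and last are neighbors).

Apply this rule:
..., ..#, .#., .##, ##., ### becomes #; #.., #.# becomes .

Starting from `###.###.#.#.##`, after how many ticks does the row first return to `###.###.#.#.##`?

1

tick 1: ###.###.#.#.##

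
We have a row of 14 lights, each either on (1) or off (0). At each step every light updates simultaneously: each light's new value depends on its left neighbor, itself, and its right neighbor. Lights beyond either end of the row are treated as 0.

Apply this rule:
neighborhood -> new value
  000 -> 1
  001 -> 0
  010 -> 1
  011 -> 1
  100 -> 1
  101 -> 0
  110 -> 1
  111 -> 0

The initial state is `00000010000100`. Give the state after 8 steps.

10101011010101

11111011110111
10001010010101
11101011010101
10101011010101
10101011010101  (fixed point — unchanged through step 8)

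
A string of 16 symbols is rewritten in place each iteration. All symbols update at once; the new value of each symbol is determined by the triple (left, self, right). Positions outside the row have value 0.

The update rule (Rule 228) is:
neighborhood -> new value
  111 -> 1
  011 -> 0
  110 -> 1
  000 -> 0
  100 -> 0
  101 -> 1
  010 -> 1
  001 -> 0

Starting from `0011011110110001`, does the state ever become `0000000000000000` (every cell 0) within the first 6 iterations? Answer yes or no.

no

0001101111010001
0000110111110001
0000011011110001
0000001101110001
0000000110110001
0000000011010001
iteration 6 is 0000000011010001, still not uniform 0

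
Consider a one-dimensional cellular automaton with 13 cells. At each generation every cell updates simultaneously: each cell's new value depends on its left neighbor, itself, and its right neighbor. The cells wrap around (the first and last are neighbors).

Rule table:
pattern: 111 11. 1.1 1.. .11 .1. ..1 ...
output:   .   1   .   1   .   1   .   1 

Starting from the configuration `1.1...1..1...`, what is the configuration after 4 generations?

..1..1...1.1.

1.111.11.111.
1...1..1...1.
111.11.111.1.
..1..1...1.1.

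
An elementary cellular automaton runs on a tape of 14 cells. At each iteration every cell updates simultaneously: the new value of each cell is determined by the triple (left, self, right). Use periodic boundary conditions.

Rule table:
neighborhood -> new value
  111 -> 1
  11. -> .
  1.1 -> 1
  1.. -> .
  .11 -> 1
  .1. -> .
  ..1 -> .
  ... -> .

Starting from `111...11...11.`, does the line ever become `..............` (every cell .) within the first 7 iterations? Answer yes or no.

11....1....1.1
1...........11
............11
............1.
..............
all cells are . at iteration 5

yes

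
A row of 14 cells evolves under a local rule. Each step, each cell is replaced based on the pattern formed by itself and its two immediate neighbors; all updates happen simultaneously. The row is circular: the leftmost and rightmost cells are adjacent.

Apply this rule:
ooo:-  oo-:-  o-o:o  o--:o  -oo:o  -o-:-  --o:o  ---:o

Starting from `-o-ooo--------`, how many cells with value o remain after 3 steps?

o-oo--oooooooo
-oo-ooo-------
oo-oo--ooooooo
count of o: 11

11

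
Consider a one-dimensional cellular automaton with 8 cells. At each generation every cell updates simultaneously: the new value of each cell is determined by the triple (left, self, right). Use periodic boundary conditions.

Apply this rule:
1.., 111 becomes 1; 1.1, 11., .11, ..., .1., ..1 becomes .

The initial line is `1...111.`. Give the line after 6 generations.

..1...1.

.1...1..
..1...1.
...1...1
1...1...
.1...1..  (repeats generation 1; period 4)
generation 6: ..1...1.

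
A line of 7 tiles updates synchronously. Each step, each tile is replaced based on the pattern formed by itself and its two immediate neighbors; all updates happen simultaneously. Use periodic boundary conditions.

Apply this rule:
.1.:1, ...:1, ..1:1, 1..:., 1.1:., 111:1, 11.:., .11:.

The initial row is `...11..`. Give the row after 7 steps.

...1...

111...1
11..11.
...1...
1111.11
111...1  (repeats step 1; period 4)
step 7: ...1...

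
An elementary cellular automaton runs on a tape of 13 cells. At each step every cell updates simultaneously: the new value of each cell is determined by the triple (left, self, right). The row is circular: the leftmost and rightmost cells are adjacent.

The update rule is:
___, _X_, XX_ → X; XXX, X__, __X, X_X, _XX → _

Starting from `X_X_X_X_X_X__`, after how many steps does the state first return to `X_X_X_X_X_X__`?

1

step 1: X_X_X_X_X_X__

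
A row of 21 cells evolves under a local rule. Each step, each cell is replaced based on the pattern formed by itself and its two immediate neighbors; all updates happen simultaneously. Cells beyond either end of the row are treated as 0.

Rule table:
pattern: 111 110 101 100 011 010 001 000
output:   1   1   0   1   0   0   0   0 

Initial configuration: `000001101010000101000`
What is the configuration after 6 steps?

000000100001000000100
000000010000100000010
000000001000010000001
000000000100001000000
000000000010000100000
000000000001000010000

000000000001000010000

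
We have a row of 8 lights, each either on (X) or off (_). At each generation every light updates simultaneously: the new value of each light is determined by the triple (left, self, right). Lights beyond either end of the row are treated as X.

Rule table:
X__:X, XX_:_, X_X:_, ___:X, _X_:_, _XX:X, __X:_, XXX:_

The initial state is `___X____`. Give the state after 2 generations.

XX__XXX_
__X_X___

__X_X___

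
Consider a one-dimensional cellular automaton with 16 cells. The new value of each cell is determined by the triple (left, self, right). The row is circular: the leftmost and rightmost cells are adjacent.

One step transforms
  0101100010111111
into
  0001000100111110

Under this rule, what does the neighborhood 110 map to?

At position 4 the neighborhood is 110; the next row has 0 there.

0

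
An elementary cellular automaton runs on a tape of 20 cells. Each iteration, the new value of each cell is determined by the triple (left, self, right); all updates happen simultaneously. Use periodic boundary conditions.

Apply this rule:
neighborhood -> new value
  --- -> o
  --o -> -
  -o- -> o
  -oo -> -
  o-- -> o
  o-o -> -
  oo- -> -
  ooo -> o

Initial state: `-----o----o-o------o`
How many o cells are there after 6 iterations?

oooo-oooo-o-oooooo-o
ooo---oo--o--oooo---
-o-oo---o-oo--oo-oo-
-o---oo-o---o------o
-ooo----ooo-oooooo-o
--o-ooo--o---oooo--o
count of o: 10

10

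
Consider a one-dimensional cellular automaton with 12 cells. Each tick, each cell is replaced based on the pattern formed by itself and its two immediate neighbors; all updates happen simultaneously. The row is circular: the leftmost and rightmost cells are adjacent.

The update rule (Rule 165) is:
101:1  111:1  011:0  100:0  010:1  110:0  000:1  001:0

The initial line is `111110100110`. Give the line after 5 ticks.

100010011110

011101100001
101010001101
011110100010
001101101010
100010011110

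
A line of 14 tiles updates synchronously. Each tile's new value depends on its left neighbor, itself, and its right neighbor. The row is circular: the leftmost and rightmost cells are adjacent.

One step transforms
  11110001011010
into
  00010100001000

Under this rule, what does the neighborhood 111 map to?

At position 1 the neighborhood is 111; the next row has 0 there.

0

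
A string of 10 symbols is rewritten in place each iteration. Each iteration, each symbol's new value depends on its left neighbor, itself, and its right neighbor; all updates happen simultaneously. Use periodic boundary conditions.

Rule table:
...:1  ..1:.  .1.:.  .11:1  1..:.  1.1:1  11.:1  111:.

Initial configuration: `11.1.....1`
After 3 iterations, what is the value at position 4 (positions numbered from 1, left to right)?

.

.11..111.1
111..1.11.
1.1...1111
position 4 holds .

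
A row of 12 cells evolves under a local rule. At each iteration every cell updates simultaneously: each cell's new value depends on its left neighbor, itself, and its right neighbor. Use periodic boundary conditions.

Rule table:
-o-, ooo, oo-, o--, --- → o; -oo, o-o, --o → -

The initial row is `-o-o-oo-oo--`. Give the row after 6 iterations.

iteration 1: -o-o--o--ooo
iteration 2: -o-oo-oo--oo
iteration 3: -o--o--oo--o
iteration 4: -oo-oo--oo-o
iteration 5: --o--oo--o-o
iteration 6: o-oo--oo-o-o

o-oo--oo-o-o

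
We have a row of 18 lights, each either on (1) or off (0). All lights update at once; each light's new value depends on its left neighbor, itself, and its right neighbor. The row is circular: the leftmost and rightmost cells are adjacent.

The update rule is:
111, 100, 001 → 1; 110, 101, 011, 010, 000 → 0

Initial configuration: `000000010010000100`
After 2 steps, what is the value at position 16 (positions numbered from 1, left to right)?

0

000000101101001010
000001000000110001
position 16 holds 0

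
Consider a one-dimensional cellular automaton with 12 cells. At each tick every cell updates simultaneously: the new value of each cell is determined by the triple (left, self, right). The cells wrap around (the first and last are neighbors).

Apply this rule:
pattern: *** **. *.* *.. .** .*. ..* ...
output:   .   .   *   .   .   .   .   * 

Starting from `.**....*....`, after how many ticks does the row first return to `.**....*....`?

2

tick 1: ....**...***
tick 2: .**....*....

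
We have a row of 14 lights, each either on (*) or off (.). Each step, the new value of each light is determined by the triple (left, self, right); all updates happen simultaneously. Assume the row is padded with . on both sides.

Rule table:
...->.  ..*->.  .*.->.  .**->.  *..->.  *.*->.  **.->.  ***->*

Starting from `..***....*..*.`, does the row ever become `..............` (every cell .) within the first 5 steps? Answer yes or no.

yes

step 1: ...*..........
step 2: ..............
all cells are . at step 2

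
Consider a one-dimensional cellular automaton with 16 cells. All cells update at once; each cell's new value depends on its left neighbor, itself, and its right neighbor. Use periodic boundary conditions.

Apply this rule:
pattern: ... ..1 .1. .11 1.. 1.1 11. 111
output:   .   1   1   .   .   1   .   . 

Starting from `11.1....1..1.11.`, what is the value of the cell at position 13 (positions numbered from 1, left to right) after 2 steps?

.

..11...11.111..1
.1....1..1....11
position 13 holds .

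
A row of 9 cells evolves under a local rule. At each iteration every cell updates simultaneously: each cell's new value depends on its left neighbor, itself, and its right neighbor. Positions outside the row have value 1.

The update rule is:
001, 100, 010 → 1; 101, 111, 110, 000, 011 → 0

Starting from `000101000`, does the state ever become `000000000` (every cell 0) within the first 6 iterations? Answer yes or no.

yes

101101101
000000000
all cells are 0 at iteration 2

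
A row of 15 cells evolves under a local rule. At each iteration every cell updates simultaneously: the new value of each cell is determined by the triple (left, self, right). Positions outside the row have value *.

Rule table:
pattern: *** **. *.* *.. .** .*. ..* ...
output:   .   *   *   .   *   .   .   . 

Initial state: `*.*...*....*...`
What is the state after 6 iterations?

**.............
.*.............
*..............
*..............  (fixed point — unchanged through iteration 6)

*..............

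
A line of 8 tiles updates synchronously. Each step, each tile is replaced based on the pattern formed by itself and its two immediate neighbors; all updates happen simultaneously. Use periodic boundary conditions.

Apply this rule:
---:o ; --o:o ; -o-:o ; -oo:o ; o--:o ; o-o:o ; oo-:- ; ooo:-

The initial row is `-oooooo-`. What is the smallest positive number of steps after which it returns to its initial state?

oo-----o
--oooooo
ooo-----
o--ooooo
-ooo----
oo--oooo
--ooo---
ooo--ooo
---ooo--
oooo--oo
----ooo-
ooooo--o
-----ooo
oooooo--
o-----oo
-oooooo-

16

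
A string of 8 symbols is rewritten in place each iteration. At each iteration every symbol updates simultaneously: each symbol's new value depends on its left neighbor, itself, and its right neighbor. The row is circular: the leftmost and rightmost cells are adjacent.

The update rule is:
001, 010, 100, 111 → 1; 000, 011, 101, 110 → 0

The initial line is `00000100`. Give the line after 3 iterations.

00001110
00010101
10110101

10110101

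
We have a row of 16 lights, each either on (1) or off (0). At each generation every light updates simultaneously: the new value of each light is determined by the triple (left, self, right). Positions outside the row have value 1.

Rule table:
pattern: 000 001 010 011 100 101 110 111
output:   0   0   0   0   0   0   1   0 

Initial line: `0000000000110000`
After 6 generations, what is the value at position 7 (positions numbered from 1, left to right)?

0

generation 1: 0000000000010000
generation 2: 0000000000000000
generation 3: 0000000000000000  (fixed point — unchanged through generation 6)
position 7 holds 0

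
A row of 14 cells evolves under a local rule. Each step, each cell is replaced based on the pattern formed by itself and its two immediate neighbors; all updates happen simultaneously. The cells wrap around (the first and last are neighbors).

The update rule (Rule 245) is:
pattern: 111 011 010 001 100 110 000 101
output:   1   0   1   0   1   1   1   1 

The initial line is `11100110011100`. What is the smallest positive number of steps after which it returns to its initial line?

14

01110011001110
00111001100111
10011100110011
11001110011001
11100111001100
01110011100110
00111001110011
10011100111001
11001110011100
01100111001110
00110011100111
10011001110011
11001100111001
11100110011100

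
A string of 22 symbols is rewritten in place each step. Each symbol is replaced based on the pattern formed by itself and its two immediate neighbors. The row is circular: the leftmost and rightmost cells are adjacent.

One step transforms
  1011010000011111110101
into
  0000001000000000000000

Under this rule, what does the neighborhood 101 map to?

0

At position 1 the neighborhood is 101; the next row has 0 there.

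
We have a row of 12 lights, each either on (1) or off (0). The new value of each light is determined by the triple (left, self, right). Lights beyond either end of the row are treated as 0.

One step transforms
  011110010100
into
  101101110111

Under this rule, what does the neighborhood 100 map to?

At position 5 the neighborhood is 100; the next row has 1 there.

1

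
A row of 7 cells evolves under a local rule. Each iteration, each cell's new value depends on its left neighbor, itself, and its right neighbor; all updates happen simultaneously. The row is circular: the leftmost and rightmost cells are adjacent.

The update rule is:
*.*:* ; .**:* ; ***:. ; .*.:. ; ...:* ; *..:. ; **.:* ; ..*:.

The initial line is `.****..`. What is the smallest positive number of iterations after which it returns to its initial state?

.*..*.*
*....*.
..**..*
..**...
*.**.**
******.
*....**
*.**.*.
.****.*
**..**.
**..***
.*..*..
......*
.****..

14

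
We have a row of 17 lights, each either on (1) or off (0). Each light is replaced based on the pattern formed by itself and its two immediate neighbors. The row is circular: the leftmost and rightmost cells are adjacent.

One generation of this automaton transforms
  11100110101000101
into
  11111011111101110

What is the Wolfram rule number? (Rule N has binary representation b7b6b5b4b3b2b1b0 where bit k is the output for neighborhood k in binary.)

246

position 0: 111 → 1  (bit 7 = 1)
position 2: 110 → 1  (bit 6 = 1)
position 7: 101 → 1  (bit 5 = 1)
position 3: 100 → 1  (bit 4 = 1)
position 5: 011 → 0  (bit 3 = 0)
position 8: 010 → 1  (bit 2 = 1)
position 4: 001 → 1  (bit 1 = 1)
position 12: 000 → 0  (bit 0 = 0)
bits b7..b0 = 11110110 = 246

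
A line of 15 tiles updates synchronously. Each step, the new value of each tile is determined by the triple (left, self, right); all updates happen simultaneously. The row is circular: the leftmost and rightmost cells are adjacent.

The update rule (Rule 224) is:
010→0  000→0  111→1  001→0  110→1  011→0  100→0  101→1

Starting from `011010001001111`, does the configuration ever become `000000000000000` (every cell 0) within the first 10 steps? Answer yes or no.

101100000000111
110100000000011
111000000000001
111000000000000
011000000000000
001000000000000
000000000000000
all cells are 0 at step 7

yes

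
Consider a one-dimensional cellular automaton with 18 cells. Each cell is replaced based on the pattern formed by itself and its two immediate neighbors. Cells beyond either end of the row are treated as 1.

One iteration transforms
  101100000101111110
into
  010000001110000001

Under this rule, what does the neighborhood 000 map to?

0

At position 5 the neighborhood is 000; the next row has 0 there.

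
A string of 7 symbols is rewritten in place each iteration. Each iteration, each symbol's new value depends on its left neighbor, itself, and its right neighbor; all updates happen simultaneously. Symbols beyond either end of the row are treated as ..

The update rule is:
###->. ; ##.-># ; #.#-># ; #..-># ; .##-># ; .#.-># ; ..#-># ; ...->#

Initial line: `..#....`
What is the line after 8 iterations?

#.....#

#######
#.....#
#######  (repeats iteration 1; period 2)
iteration 8: #.....#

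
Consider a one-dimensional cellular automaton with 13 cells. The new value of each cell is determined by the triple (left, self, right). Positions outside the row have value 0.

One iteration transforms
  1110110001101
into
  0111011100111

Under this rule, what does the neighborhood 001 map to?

At position 8 the neighborhood is 001; the next row has 0 there.

0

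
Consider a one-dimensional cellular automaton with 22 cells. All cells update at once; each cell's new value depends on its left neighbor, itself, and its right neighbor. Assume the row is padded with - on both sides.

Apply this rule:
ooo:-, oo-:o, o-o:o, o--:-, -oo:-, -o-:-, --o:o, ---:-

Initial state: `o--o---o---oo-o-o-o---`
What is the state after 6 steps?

-o---o-o-o-o-o--------

--o---o---o-oo-o-o----
-o---o---o-o-oo-o-----
o---o---o-o-o-oo------
---o---o-o-o-o-o------
--o---o-o-o-o-o-------
-o---o-o-o-o-o--------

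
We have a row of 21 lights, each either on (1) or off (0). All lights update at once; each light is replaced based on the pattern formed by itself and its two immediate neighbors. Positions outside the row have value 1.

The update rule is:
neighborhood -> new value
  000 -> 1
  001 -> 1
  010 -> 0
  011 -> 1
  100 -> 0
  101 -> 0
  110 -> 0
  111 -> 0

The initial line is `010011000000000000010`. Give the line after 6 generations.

010001110011000000000

000110011111111111100
011100110000000000001
010001100111111111111
000111001100000000000
011100011001111111111
010001110011000000000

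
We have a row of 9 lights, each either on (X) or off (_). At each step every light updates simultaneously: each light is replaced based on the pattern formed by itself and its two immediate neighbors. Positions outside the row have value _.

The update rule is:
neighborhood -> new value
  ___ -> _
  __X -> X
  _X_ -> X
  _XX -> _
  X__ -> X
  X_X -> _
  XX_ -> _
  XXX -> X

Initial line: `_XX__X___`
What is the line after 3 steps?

_X_____XX

X__XXXX__
XXX_XX_X_
_X_____XX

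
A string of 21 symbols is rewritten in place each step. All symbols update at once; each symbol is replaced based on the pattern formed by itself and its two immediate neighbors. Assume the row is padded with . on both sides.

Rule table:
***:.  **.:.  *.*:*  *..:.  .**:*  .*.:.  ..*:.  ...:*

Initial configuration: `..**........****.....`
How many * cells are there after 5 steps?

6

step 1: *.*..******.*....****
step 2: .*...*.....*..**.*...
step 3: ...*...***....*.*..**
step 4: **...*.*...**..*...*.
step 5: *..*..*..*.*.....*...
count of *: 6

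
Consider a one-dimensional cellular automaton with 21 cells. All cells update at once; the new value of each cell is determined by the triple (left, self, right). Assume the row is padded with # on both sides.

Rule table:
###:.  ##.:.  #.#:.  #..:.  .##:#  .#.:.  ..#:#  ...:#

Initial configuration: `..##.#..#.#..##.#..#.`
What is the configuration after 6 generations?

...###..###..####..##

.##....#....##....#..
.#..###..####..###..#
...##...##....##...##
.###..###..####..###.
.#...##...##....##...
...###..###..####..##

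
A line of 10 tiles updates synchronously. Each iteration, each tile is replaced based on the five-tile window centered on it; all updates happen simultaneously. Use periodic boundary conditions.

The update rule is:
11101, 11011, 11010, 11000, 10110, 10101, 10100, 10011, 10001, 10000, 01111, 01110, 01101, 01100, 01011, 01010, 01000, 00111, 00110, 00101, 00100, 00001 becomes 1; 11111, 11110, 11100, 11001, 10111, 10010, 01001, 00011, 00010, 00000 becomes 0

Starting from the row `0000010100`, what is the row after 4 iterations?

iteration 1: 0001011111
iteration 2: 1101101000
iteration 3: 1111111110
iteration 4: 0100000011

0100000011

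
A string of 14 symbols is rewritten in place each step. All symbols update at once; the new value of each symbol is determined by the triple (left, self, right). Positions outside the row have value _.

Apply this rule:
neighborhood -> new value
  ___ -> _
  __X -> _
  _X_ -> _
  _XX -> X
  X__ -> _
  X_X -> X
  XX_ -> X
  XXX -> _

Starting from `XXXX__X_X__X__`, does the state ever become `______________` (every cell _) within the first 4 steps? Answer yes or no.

X__X___X______
______________
all cells are _ at step 2

yes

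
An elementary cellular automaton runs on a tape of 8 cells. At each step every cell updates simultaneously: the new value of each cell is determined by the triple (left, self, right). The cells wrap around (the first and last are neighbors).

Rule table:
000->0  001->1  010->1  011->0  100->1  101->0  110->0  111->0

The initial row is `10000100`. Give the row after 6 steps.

step 1: 11001111
step 2: 00110000
step 3: 01001000
step 4: 11111100
step 5: 00000011
step 6: 10000100

10000100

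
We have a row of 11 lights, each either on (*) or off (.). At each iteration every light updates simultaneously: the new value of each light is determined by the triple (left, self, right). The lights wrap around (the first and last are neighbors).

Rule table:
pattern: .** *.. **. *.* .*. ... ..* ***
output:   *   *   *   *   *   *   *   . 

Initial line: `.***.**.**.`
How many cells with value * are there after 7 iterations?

**.********
.***.......
**.********  (repeats iteration 1; period 2)
iteration 7: **.********
count of *: 10

10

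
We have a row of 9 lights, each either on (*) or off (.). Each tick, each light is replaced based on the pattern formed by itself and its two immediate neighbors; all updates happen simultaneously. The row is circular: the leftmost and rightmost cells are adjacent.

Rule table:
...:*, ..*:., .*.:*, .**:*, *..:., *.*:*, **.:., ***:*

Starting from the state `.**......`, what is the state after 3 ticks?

.*..*****
**..****.
*...***.*

*...***.*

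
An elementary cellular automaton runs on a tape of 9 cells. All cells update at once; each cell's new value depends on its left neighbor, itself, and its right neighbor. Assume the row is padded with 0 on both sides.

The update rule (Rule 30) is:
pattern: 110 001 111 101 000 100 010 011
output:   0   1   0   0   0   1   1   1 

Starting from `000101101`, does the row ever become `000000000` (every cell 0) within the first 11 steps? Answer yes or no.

no

001101001
011001111
110111000
100100100
111111110
100000001
110000011
101000110
101101101
101001001
101111111
step 11 is 101111111, still not uniform 0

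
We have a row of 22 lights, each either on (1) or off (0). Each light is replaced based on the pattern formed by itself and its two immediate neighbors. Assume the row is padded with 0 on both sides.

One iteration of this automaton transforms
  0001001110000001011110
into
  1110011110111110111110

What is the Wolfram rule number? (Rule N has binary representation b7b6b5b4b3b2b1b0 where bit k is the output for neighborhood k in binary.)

position 7: 111 → 1  (bit 7 = 1)
position 8: 110 → 1  (bit 6 = 1)
position 16: 101 → 1  (bit 5 = 1)
position 4: 100 → 0  (bit 4 = 0)
position 6: 011 → 1  (bit 3 = 1)
position 3: 010 → 0  (bit 2 = 0)
position 2: 001 → 1  (bit 1 = 1)
position 0: 000 → 1  (bit 0 = 1)
bits b7..b0 = 11101011 = 235

235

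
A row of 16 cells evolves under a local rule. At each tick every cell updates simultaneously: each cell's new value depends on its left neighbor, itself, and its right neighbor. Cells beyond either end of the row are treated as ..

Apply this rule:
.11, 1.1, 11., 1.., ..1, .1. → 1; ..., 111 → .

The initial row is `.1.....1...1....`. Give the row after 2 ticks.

1.11.11.111.11..

tick 1: 111...111.111...
tick 2: 1.11.11.111.11..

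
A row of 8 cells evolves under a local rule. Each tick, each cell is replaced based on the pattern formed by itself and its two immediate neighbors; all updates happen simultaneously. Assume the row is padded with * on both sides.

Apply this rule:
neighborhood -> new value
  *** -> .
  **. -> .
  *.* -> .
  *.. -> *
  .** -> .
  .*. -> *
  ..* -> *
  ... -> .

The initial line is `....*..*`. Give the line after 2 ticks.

tick 1: *..****.
tick 2: .**.....

.**.....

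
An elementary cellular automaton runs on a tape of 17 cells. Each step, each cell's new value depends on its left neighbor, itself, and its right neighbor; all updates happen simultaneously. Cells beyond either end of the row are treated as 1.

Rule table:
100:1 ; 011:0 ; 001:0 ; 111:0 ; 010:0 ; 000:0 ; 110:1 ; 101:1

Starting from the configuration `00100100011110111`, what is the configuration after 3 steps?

01100100100000110

10010010000011000
11001001000001100
01100100100000110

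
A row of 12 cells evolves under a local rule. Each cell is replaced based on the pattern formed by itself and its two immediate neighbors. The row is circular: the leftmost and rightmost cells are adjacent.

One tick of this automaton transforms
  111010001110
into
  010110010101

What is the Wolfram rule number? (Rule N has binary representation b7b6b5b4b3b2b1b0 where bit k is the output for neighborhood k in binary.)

position 1: 111 → 1  (bit 7 = 1)
position 2: 110 → 0  (bit 6 = 0)
position 3: 101 → 1  (bit 5 = 1)
position 5: 100 → 0  (bit 4 = 0)
position 0: 011 → 0  (bit 3 = 0)
position 4: 010 → 1  (bit 2 = 1)
position 7: 001 → 1  (bit 1 = 1)
position 6: 000 → 0  (bit 0 = 0)
bits b7..b0 = 10100110 = 166

166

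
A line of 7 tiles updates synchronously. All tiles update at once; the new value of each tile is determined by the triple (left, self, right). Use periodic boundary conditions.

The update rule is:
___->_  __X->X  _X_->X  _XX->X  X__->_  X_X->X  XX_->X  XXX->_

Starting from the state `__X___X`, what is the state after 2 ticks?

XXX_XXX

tick 1: _XX__XX
tick 2: XXX_XXX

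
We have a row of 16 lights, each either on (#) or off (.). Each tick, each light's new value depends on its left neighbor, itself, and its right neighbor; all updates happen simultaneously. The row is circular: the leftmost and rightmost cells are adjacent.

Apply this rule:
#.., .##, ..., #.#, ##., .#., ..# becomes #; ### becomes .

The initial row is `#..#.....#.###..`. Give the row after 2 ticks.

...........###..

############.###
...........###..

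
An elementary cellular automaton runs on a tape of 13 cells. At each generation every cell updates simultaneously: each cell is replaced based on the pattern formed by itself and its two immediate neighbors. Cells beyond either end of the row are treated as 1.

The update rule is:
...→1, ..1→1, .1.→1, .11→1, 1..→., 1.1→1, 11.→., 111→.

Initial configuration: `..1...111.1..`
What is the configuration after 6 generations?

.11.111..11.1
11.11...11.11
..11..111.11.
.11..11..11.1
11..11..11.11
...11..11.11.

...11..11.11.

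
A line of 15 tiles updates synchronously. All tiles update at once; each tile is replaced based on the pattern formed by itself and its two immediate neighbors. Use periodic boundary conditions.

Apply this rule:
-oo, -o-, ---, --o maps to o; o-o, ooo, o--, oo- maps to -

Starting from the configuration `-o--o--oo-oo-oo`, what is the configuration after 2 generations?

generation 1: -o-oo-oo--o--o-
generation 2: oo-o--o--oo-oo-

oo-o--o--oo-oo-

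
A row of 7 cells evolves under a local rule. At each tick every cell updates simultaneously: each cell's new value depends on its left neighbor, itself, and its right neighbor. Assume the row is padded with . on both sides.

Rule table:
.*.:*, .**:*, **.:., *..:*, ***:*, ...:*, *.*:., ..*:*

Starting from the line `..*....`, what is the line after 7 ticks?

*.***.*

tick 1: *******
tick 2: ******.
tick 3: *****.*
tick 4: ****..*
tick 5: ***.***
tick 6: **..**.
tick 7: *.***.*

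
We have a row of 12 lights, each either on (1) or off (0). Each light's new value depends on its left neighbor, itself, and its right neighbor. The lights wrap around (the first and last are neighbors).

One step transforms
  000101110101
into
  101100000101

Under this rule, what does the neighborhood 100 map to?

1

At position 0 the neighborhood is 100; the next row has 1 there.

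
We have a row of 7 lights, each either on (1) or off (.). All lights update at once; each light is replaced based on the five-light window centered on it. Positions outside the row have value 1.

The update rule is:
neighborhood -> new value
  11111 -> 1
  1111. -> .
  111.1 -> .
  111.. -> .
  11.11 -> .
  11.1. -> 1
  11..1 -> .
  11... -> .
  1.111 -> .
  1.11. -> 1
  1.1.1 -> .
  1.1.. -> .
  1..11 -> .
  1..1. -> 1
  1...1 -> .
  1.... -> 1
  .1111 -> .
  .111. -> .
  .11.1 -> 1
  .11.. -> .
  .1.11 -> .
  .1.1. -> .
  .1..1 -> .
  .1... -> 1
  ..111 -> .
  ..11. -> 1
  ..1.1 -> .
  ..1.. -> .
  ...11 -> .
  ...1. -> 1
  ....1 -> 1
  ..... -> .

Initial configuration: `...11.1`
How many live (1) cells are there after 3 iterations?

...11..
...1...
..1.1..
count of 1: 2

2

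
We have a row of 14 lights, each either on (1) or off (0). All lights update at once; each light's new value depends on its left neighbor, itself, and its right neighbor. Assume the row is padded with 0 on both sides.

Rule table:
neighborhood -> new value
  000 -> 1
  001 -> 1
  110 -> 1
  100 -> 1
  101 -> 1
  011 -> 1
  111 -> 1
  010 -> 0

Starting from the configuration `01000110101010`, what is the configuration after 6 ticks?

10111111010101
01111111101010
11111111110101
11111111111010
11111111111101
11111111111110

11111111111110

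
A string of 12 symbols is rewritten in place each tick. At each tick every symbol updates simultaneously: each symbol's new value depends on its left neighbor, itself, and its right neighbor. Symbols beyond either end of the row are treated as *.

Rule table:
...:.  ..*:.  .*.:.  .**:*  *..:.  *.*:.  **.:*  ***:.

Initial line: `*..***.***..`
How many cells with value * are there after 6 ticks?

*..*.*.*.*..
*...........
*...........  (fixed point — unchanged through tick 6)
count of *: 1

1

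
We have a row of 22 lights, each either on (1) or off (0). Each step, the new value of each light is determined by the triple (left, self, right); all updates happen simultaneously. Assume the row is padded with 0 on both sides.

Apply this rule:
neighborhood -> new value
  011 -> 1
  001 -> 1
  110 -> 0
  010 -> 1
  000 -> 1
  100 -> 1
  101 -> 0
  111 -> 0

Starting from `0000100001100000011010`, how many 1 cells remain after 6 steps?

1111111111011111110011
1000000000010000001110
1111111111111111111001
1000000000000000000111
1111111111111111111100
1000000000000000000011
count of 1: 3

3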